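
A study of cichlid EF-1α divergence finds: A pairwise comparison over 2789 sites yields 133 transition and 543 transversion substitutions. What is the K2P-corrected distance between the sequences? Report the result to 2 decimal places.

P = 133/2789 ≈ 0.047687 and Q = 543/2789 ≈ 0.194693.
Under the Kimura two-parameter model, d = −½ ln(1 − 2P − Q) − ¼ ln(1 − 2Q).
1 − 2P − Q = 0.709933, giving −½ ln(0.709933) = 0.171292.
1 − 2Q = 0.610614, giving −¼ ln(0.610614) = 0.123323.
d = 0.171292 + 0.123323 = 0.294615.

0.29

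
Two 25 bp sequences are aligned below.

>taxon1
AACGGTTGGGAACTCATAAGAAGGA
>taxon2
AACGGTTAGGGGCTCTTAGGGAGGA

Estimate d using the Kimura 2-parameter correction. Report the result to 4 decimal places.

0.3108

Of 25 sites, 5 differences are transitions and 1 are transversions, so P = 5/25 = 0.2 and Q = 1/25 = 0.04.
Under the Kimura two-parameter model, d = −½ ln(1 − 2P − Q) − ¼ ln(1 − 2Q).
1 − 2P − Q = 0.56, giving −½ ln(0.56) = 0.289909.
1 − 2Q = 0.92, giving −¼ ln(0.92) = 0.020845.
d = 0.289909 + 0.020845 = 0.310754.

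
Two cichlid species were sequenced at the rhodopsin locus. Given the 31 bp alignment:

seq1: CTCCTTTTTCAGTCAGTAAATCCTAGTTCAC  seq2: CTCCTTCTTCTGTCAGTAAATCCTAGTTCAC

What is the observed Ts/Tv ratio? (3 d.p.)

1.000

Transitions are A↔G and C↔T; transversions are all other mismatches.
Transitions: 1. Transversions: 1.
R = 1/1 = 1.000.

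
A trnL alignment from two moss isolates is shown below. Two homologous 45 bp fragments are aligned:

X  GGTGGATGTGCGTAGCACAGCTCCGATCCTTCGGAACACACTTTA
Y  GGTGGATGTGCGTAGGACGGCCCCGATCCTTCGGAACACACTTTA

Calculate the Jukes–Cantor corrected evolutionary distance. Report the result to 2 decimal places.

The sequences differ at 3 of 45 sites (16, 19, 22), so p = 3/45 ≈ 0.066667.
d = −(3/4) ln(1 − 4p/3) = −0.75 ln(1 − 0.088889) = −0.75 ln(0.911111)
  = −0.75 × (-0.093091) = 0.069818 substitutions/site.

0.07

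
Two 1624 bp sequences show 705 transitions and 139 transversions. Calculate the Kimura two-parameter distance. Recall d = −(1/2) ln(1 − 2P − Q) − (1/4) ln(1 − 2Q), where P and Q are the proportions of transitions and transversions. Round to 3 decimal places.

1.585

P = 705/1624 ≈ 0.434113 and Q = 139/1624 ≈ 0.085591.
Under the Kimura two-parameter model, d = −½ ln(1 − 2P − Q) − ¼ ln(1 − 2Q).
1 − 2P − Q = 0.046183, giving −½ ln(0.046183) = 1.537572.
1 − 2Q = 0.828818, giving −¼ ln(0.828818) = 0.046939.
d = 1.537572 + 0.046939 = 1.584511.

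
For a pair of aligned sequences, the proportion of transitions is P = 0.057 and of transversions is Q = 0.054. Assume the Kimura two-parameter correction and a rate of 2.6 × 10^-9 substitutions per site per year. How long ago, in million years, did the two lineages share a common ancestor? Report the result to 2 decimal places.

23.18

Under the Kimura two-parameter model, d = −½ ln(1 − 2P − Q) − ¼ ln(1 − 2Q).
1 − 2P − Q = 0.832, giving −½ ln(0.832) = 0.091961.
1 − 2Q = 0.892, giving −¼ ln(0.892) = 0.028572.
d = 0.091961 + 0.028572 = 0.120533.
Under a molecular clock d = 2μt, so t = d/(2μ) = 0.120533 / (2 × 2.6 × 10^-9) = 23.18 million years.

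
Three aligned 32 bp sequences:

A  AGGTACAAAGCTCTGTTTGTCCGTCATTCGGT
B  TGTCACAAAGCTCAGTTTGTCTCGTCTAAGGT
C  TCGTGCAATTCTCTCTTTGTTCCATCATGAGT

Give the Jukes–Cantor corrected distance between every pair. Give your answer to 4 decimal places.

d(A,B) = 0.4598, d(A,C) = 0.6566, d(B,C) = 0.7356

A–B: 11/32 sites differ → p = 0.34375, d = −0.75 ln(1 − 0.458333) = 0.459828 ≈ 0.4598.
A–C: 14/32 sites differ → p = 0.4375, d = −0.75 ln(1 − 0.583333) = 0.656601 ≈ 0.6566.
B–C: 15/32 sites differ → p = 0.46875, d = −0.75 ln(1 − 0.625) = 0.735622 ≈ 0.7356.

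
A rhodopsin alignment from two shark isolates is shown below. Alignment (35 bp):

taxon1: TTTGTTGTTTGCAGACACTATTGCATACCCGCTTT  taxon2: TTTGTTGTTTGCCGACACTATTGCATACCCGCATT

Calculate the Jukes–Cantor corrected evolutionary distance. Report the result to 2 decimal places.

The sequences differ at 2 of 35 sites (13, 33), so p = 2/35 ≈ 0.057143.
d = −(3/4) ln(1 − 4p/3) = −0.75 ln(1 − 0.076191) = −0.75 ln(0.923809)
  = −0.75 × (-0.079250) = 0.059438 substitutions/site.

0.06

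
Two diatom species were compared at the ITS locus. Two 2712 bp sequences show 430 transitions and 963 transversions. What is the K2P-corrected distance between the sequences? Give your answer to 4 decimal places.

P = 430/2712 ≈ 0.158555 and Q = 963/2712 ≈ 0.355088.
Under the Kimura two-parameter model, d = −½ ln(1 − 2P − Q) − ¼ ln(1 − 2Q).
1 − 2P − Q = 0.327802, giving −½ ln(0.327802) = 0.557673.
1 − 2Q = 0.289824, giving −¼ ln(0.289824) = 0.309620.
d = 0.557673 + 0.309620 = 0.867293.

0.8673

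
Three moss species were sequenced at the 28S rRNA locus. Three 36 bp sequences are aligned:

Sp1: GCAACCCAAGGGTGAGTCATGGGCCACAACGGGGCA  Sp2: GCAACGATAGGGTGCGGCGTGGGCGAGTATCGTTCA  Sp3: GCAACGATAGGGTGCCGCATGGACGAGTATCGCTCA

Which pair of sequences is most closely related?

Sp2 and Sp3

Sp1–Sp2: 13/36 differ, p = 0.361, d = 0.493.
Sp1–Sp3: 14/36 differ, p = 0.389, d = 0.548.
Sp2–Sp3: 4/36 differ, p = 0.111, d = 0.120.
The smallest distance is between Sp2 and Sp3.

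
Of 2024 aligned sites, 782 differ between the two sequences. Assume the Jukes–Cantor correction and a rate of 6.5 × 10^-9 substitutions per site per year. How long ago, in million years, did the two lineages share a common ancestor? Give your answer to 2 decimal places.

p = 782/2024 ≈ 0.386364.
d = −(3/4) ln(1 − 4p/3) = −0.75 ln(1 − 0.515152) = −0.75 ln(0.484848)
  = −0.75 × (-0.723920) = 0.542940 substitutions/site.
Under a molecular clock d = 2μt, so t = d/(2μ) = 0.542940 / (2 × 6.5 × 10^-9) = 41.76 million years.

41.76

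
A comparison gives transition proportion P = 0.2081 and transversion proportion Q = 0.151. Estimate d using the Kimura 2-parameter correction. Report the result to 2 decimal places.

0.51

Under the Kimura two-parameter model, d = −½ ln(1 − 2P − Q) − ¼ ln(1 − 2Q).
1 − 2P − Q = 0.4328, giving −½ ln(0.4328) = 0.418740.
1 − 2Q = 0.698, giving −¼ ln(0.698) = 0.089884.
d = 0.418740 + 0.089884 = 0.508624.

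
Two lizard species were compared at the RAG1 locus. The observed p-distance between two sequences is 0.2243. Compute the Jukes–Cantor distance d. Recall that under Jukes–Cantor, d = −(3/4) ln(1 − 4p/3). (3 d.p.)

d = −(3/4) ln(1 − 4p/3) = −0.75 ln(1 − 0.299067) = −0.75 ln(0.700933)
  = −0.75 × (-0.355343) = 0.266507 substitutions/site.

0.267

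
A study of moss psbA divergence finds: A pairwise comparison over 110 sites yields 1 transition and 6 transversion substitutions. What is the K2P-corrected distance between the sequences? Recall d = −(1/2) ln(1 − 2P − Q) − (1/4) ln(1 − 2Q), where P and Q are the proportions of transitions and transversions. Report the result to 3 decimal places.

P = 1/110 ≈ 0.009091 and Q = 6/110 ≈ 0.054545.
Under the Kimura two-parameter model, d = −½ ln(1 − 2P − Q) − ¼ ln(1 − 2Q).
1 − 2P − Q = 0.927273, giving −½ ln(0.927273) = 0.037754.
1 − 2Q = 0.89091, giving −¼ ln(0.89091) = 0.028878.
d = 0.037754 + 0.028878 = 0.066632.

0.067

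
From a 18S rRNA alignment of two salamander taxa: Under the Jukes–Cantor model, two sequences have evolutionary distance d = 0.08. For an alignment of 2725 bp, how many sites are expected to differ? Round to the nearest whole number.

Invert JC69: p = (3/4)(1 − e^(−4d/3)) = 0.75 × (1 − e^(-0.106667)) = 0.75 × (1 − 0.898825) = 0.075881.
Expected differing sites = pL ≈ 0.075881 × 2725 = 206.775725 ≈ 207.

207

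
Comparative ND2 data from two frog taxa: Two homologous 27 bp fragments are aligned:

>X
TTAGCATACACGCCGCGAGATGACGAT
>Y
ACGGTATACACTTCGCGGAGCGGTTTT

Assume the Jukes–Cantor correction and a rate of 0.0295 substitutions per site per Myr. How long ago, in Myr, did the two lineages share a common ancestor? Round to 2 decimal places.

The sequences differ at 14 of 27 sites, so p = 14/27 ≈ 0.518519.
d = −(3/4) ln(1 − 4p/3) = −0.75 ln(1 − 0.691359) = −0.75 ln(0.308641)
  = −0.75 × (-1.175576) = 0.881682 substitutions/site.
Under a molecular clock d = 2μt, so t = d/(2μ) = 0.881682 / (2 × 0.0295) = 14.94 Myr.

14.94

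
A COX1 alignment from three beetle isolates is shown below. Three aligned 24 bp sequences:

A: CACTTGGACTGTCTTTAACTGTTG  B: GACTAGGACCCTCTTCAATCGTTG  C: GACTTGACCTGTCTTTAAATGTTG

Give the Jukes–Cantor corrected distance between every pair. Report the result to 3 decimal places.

d(A,B) = 0.369, d(A,C) = 0.188, d(B,C) = 0.441

A–B: 7/24 sites differ → p ≈ 0.291667, d = −0.75 ln(1 − 0.388889) = 0.369358 ≈ 0.369.
A–C: 4/24 sites differ → p ≈ 0.166667, d = −0.75 ln(1 − 0.222223) = 0.188487 ≈ 0.188.
B–C: 8/24 sites differ → p ≈ 0.333333, d = −0.75 ln(1 − 0.444444) = 0.440839 ≈ 0.441.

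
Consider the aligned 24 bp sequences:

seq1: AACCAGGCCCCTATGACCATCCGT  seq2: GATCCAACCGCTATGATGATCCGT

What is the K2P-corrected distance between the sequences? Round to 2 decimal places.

Of 24 sites, 5 differences are transitions and 3 are transversions, so P = 5/24 ≈ 0.208333 and Q = 3/24 = 0.125.
Under the Kimura two-parameter model, d = −½ ln(1 − 2P − Q) − ¼ ln(1 − 2Q).
1 − 2P − Q = 0.458334, giving −½ ln(0.458334) = 0.390079.
1 − 2Q = 0.75, giving −¼ ln(0.75) = 0.071921.
d = 0.390079 + 0.071921 = 0.462000.

0.46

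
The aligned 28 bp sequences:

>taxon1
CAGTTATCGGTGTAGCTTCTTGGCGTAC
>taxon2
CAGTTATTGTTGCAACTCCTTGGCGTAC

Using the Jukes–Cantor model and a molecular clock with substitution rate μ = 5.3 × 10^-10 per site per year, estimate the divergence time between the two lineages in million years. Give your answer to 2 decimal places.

The sequences differ at 5 of 28 sites (8, 10, 13, 15, 18), so p = 5/28 ≈ 0.178571.
d = −(3/4) ln(1 − 4p/3) = −0.75 ln(1 − 0.238095) = −0.75 ln(0.761905)
  = −0.75 × (-0.271933) = 0.203950 substitutions/site.
Under a molecular clock d = 2μt, so t = d/(2μ) = 0.203950 / (2 × 5.3 × 10^-10) = 192.41 million years.

192.41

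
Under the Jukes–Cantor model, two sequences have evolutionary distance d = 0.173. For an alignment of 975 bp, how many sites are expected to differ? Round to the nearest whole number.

Invert JC69: p = (3/4)(1 − e^(−4d/3)) = 0.75 × (1 − e^(-0.230667)) = 0.75 × (1 − 0.794004) = 0.154497.
Expected differing sites = pL ≈ 0.154497 × 975 = 150.634575 ≈ 151.

151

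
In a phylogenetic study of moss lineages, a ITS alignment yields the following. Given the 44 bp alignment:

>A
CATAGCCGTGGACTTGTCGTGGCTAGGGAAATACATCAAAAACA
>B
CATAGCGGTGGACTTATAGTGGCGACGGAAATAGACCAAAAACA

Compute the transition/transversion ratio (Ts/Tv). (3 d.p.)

Transitions are A↔G and C↔T; transversions are all other mismatches.
Transitions: 2. Transversions: 5.
R = 2/5 = 0.400.

0.400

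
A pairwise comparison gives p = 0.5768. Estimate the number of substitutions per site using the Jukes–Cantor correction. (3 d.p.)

d = −(3/4) ln(1 − 4p/3) = −0.75 ln(1 − 0.769067) = −0.75 ln(0.230933)
  = −0.75 × (-1.465628) = 1.099221 substitutions/site.

1.099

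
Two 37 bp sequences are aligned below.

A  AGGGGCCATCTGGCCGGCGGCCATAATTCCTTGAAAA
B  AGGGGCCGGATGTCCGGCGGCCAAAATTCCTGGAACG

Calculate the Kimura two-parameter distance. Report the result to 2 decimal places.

0.26

Of 37 sites, 2 differences are transitions and 6 are transversions, so P = 2/37 ≈ 0.054054 and Q = 6/37 ≈ 0.162162.
Under the Kimura two-parameter model, d = −½ ln(1 − 2P − Q) − ¼ ln(1 − 2Q).
1 − 2P − Q = 0.72973, giving −½ ln(0.72973) = 0.157540.
1 − 2Q = 0.675676, giving −¼ ln(0.675676) = 0.098010.
d = 0.157540 + 0.098010 = 0.255550.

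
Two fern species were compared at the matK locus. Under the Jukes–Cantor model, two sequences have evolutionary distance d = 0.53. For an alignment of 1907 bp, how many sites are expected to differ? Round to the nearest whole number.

725

Invert JC69: p = (3/4)(1 − e^(−4d/3)) = 0.75 × (1 − e^(-0.706667)) = 0.75 × (1 − 0.493286) = 0.380036.
Expected differing sites = pL ≈ 0.380036 × 1907 = 724.728652 ≈ 725.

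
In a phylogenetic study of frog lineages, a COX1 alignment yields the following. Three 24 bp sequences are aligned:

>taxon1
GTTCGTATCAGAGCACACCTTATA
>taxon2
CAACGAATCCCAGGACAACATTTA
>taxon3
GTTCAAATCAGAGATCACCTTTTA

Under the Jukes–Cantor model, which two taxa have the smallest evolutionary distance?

taxon1 and taxon3

taxon1–taxon2: 10/24 differ, p = 0.417, d = 0.608.
taxon1–taxon3: 5/24 differ, p = 0.208, d = 0.244.
taxon2–taxon3: 10/24 differ, p = 0.417, d = 0.608.
The smallest distance is between taxon1 and taxon3.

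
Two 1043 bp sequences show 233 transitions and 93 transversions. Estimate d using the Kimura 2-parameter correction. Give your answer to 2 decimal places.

0.43

P = 233/1043 ≈ 0.223394 and Q = 93/1043 ≈ 0.089166.
Under the Kimura two-parameter model, d = −½ ln(1 − 2P − Q) − ¼ ln(1 − 2Q).
1 − 2P − Q = 0.464046, giving −½ ln(0.464046) = 0.383886.
1 − 2Q = 0.821668, giving −¼ ln(0.821668) = 0.049105.
d = 0.383886 + 0.049105 = 0.432991.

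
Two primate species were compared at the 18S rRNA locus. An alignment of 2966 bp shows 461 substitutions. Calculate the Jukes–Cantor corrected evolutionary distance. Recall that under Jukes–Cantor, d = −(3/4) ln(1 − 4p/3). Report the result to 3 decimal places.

0.174

p = 461/2966 ≈ 0.155428.
d = −(3/4) ln(1 − 4p/3) = −0.75 ln(1 − 0.207237) = −0.75 ln(0.792763)
  = −0.75 × (-0.232231) = 0.174173 substitutions/site.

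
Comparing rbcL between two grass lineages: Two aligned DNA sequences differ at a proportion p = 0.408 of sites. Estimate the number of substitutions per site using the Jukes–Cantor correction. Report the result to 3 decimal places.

0.589

d = −(3/4) ln(1 − 4p/3) = −0.75 ln(1 − 0.544) = −0.75 ln(0.456)
  = −0.75 × (-0.785262) = 0.588947 substitutions/site.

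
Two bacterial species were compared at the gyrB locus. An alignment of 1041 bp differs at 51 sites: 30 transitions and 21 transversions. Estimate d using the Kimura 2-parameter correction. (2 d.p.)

P = 30/1041 ≈ 0.028818 and Q = 21/1041 ≈ 0.020173.
Under the Kimura two-parameter model, d = −½ ln(1 − 2P − Q) − ¼ ln(1 − 2Q).
1 − 2P − Q = 0.922191, giving −½ ln(0.922191) = 0.040501.
1 − 2Q = 0.959654, giving −¼ ln(0.959654) = 0.010296.
d = 0.040501 + 0.010296 = 0.050797.

0.05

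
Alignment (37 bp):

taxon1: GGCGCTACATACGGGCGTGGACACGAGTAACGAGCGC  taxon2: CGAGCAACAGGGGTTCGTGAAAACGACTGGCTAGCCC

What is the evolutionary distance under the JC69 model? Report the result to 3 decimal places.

The sequences differ at 15 of 37 sites, so p = 15/37 ≈ 0.405405.
d = −(3/4) ln(1 − 4p/3) = −0.75 ln(1 − 0.54054) = −0.75 ln(0.45946)
  = −0.75 × (-0.777703) = 0.583277 substitutions/site.

0.583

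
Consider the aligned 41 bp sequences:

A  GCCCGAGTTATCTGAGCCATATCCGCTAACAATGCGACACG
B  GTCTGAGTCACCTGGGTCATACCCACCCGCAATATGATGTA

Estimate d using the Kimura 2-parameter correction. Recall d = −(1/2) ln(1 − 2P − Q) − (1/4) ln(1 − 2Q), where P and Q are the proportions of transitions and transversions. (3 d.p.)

Of 41 sites, 16 differences are transitions and 1 are transversions, so P = 16/41 ≈ 0.390244 and Q = 1/41 ≈ 0.02439.
Under the Kimura two-parameter model, d = −½ ln(1 − 2P − Q) − ¼ ln(1 − 2Q).
1 − 2P − Q = 0.195122, giving −½ ln(0.195122) = 0.817065.
1 − 2Q = 0.95122, giving −¼ ln(0.95122) = 0.012502.
d = 0.817065 + 0.012502 = 0.829567.

0.830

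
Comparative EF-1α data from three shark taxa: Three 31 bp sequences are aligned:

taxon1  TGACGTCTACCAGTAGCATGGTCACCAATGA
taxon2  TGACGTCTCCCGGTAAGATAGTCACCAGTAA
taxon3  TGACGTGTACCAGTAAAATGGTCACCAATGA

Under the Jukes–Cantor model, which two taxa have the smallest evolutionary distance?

taxon1 and taxon3

taxon1–taxon2: 7/31 differ, p = 0.226, d = 0.269.
taxon1–taxon3: 3/31 differ, p = 0.097, d = 0.104.
taxon2–taxon3: 7/31 differ, p = 0.226, d = 0.269.
The smallest distance is between taxon1 and taxon3.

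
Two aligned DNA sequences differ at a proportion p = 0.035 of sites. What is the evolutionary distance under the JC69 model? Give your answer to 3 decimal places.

d = −(3/4) ln(1 − 4p/3) = −0.75 ln(1 − 0.046667) = −0.75 ln(0.953333)
  = −0.75 × (-0.047791) = 0.035843 substitutions/site.

0.036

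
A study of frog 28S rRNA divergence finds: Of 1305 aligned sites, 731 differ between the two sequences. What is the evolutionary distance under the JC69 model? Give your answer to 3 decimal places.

1.030

p = 731/1305 ≈ 0.560153.
d = −(3/4) ln(1 − 4p/3) = −0.75 ln(1 − 0.746871) = −0.75 ln(0.253129)
  = −0.75 × (-1.373856) = 1.030392 substitutions/site.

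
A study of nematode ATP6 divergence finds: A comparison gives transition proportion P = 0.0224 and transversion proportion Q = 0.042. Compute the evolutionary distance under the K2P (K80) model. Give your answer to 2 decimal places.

0.07

Under the Kimura two-parameter model, d = −½ ln(1 − 2P − Q) − ¼ ln(1 − 2Q).
1 − 2P − Q = 0.9132, giving −½ ln(0.9132) = 0.045400.
1 − 2Q = 0.916, giving −¼ ln(0.916) = 0.021935.
d = 0.045400 + 0.021935 = 0.067335.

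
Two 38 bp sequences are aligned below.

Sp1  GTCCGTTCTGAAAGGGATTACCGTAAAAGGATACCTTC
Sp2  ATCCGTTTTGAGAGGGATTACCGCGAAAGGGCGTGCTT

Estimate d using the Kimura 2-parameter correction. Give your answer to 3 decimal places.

0.478

Of 38 sites, 11 differences are transitions and 1 are transversions, so P = 11/38 ≈ 0.289474 and Q = 1/38 ≈ 0.026316.
Under the Kimura two-parameter model, d = −½ ln(1 − 2P − Q) − ¼ ln(1 − 2Q).
1 − 2P − Q = 0.394736, giving −½ ln(0.394736) = 0.464769.
1 − 2Q = 0.947368, giving −¼ ln(0.947368) = 0.013517.
d = 0.464769 + 0.013517 = 0.478286.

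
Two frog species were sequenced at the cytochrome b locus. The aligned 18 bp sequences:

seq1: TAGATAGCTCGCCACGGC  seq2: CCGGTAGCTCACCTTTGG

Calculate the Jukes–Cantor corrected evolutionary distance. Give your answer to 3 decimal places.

0.673

The sequences differ at 8 of 18 sites (1, 2, 4, 11, 14, 15, 16, 18), so p = 8/18 ≈ 0.444444.
d = −(3/4) ln(1 − 4p/3) = −0.75 ln(1 − 0.592592) = −0.75 ln(0.407408)
  = −0.75 × (-0.897940) = 0.673455 substitutions/site.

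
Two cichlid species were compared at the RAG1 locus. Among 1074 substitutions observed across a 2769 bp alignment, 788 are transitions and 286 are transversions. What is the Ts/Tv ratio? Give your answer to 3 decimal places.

2.755

R = 788/286 = 2.755244… ≈ 2.755 (to 3 d.p.).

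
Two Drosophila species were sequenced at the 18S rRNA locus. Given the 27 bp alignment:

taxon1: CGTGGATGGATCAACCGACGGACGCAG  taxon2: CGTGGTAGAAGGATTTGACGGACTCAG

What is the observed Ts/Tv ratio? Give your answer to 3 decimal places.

Transitions are A↔G and C↔T; transversions are all other mismatches.
Transitions: 3. Transversions: 6.
R = 3/6 = 0.500.

0.500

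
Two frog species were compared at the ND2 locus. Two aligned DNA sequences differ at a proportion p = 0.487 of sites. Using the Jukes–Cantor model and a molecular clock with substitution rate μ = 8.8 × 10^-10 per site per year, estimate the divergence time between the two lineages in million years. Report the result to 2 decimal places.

d = −(3/4) ln(1 − 4p/3) = −0.75 ln(1 − 0.649333) = −0.75 ln(0.350667)
  = −0.75 × (-1.047918) = 0.785939 substitutions/site.
Under a molecular clock d = 2μt, so t = d/(2μ) = 0.785939 / (2 × 8.8 × 10^-10) = 446.56 million years.

446.56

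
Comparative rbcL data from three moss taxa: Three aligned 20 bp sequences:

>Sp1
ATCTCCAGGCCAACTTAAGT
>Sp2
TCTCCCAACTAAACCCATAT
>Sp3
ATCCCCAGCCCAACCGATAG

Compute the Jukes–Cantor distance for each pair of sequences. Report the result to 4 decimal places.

d(Sp1,Sp2) = 1.2071, d(Sp1,Sp3) = 0.4715, d(Sp2,Sp3) = 0.5716

Sp1–Sp2: 12/20 sites differ → p = 0.6, d = −0.75 ln(1 − 0.8) = 1.207078 ≈ 1.2071.
Sp1–Sp3: 7/20 sites differ → p = 0.35, d = −0.75 ln(1 − 0.466667) = 0.471457 ≈ 0.4715.
Sp2–Sp3: 8/20 sites differ → p = 0.4, d = −0.75 ln(1 − 0.533333) = 0.571605 ≈ 0.5716.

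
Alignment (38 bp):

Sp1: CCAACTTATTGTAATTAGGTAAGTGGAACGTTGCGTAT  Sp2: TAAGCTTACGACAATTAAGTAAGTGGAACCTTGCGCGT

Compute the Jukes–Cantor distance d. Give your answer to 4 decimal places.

The sequences differ at 11 of 38 sites, so p = 11/38 ≈ 0.289474.
d = −(3/4) ln(1 − 4p/3) = −0.75 ln(1 − 0.385965) = −0.75 ln(0.614035)
  = −0.75 × (-0.487703) = 0.365777 substitutions/site.

0.3658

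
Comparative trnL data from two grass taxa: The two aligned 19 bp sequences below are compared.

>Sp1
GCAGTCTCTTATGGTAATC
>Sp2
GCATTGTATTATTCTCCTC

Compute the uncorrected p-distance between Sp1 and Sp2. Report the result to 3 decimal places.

The sequences differ at 7 of 19 positions (sites 4, 6, 8, 13, 14, 16, 17).
p = 7/19 = 0.368421… ≈ 0.368 (to 3 d.p.).

0.368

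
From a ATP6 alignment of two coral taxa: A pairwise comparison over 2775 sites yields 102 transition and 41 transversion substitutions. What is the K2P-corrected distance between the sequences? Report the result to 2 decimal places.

P = 102/2775 ≈ 0.036757 and Q = 41/2775 ≈ 0.014775.
Under the Kimura two-parameter model, d = −½ ln(1 − 2P − Q) − ¼ ln(1 − 2Q).
1 − 2P − Q = 0.911711, giving −½ ln(0.911711) = 0.046216.
1 − 2Q = 0.97045, giving −¼ ln(0.97045) = 0.007499.
d = 0.046216 + 0.007499 = 0.053715.

0.05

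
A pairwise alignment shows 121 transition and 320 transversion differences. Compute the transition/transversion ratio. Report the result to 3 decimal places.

R = 121/320 = 0.378125 ≈ 0.378 (to 3 d.p.).

0.378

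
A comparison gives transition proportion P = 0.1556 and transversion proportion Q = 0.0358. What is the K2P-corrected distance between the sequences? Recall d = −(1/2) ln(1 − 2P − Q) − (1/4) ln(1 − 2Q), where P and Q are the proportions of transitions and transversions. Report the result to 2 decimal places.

Under the Kimura two-parameter model, d = −½ ln(1 − 2P − Q) − ¼ ln(1 − 2Q).
1 − 2P − Q = 0.653, giving −½ ln(0.653) = 0.213089.
1 − 2Q = 0.9284, giving −¼ ln(0.9284) = 0.018573.
d = 0.213089 + 0.018573 = 0.231662.

0.23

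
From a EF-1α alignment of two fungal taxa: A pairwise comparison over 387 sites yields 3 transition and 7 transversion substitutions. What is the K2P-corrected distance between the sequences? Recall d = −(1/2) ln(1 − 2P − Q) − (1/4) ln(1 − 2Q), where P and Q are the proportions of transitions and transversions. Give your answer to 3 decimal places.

0.026

P = 3/387 ≈ 0.007752 and Q = 7/387 ≈ 0.018088.
Under the Kimura two-parameter model, d = −½ ln(1 − 2P − Q) − ¼ ln(1 − 2Q).
1 − 2P − Q = 0.966408, giving −½ ln(0.966408) = 0.017085.
1 − 2Q = 0.963824, giving −¼ ln(0.963824) = 0.009212.
d = 0.017085 + 0.009212 = 0.026297.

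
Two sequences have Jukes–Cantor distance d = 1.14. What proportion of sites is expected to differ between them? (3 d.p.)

p = (3/4)(1 − e^(−4d/3)) = 0.75 × (1 − e^(-1.52)) = 0.75 × (1 − 0.218712) = 0.585966.

0.586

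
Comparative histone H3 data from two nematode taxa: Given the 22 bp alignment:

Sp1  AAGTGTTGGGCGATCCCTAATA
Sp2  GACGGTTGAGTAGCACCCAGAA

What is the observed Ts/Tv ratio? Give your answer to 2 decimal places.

Transitions are A↔G and C↔T; transversions are all other mismatches.
Transitions: 8. Transversions: 4.
R = 8/4 = 2.00.

2.00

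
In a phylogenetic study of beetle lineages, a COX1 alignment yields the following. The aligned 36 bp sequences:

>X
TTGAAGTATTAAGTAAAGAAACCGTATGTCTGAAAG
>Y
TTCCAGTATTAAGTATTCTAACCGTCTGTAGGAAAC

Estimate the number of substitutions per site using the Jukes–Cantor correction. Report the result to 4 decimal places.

The sequences differ at 10 of 36 sites (3, 4, 16, 17, 18, 19, 26, 30, 31, 36), so p = 10/36 ≈ 0.277778.
d = −(3/4) ln(1 − 4p/3) = −0.75 ln(1 − 0.370371) = −0.75 ln(0.629629)
  = −0.75 × (-0.462625) = 0.346969 substitutions/site.

0.3470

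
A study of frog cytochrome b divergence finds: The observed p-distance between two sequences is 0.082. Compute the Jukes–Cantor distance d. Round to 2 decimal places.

d = −(3/4) ln(1 − 4p/3) = −0.75 ln(1 − 0.109333) = −0.75 ln(0.890667)
  = −0.75 × (-0.115785) = 0.086839 substitutions/site.

0.09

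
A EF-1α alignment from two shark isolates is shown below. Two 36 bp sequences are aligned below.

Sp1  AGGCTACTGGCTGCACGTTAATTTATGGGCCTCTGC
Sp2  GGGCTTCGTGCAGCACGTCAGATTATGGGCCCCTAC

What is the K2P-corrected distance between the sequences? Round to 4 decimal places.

Of 36 sites, 5 differences are transitions and 5 are transversions, so P = 5/36 ≈ 0.138889 and Q = 5/36 ≈ 0.138889.
Under the Kimura two-parameter model, d = −½ ln(1 − 2P − Q) − ¼ ln(1 − 2Q).
1 − 2P − Q = 0.583333, giving −½ ln(0.583333) = 0.269499.
1 − 2Q = 0.722222, giving −¼ ln(0.722222) = 0.081356.
d = 0.269499 + 0.081356 = 0.350855.

0.3509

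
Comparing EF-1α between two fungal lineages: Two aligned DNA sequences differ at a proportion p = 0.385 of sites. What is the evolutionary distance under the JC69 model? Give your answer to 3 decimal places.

0.540

d = −(3/4) ln(1 − 4p/3) = −0.75 ln(1 − 0.513333) = −0.75 ln(0.486667)
  = −0.75 × (-0.720175) = 0.540131 substitutions/site.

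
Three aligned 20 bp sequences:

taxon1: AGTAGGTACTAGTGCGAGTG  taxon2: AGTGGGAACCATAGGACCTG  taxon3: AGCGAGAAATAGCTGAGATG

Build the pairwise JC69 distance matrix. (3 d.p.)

taxon1–taxon2: 9/20 sites differ → p = 0.45, d = −0.75 ln(1 − 0.6) = 0.687218 ≈ 0.687.
taxon1–taxon3: 11/20 sites differ → p = 0.55, d = −0.75 ln(1 − 0.733333) = 0.991316 ≈ 0.991.
taxon2–taxon3: 9/20 sites differ → p = 0.45, d = −0.75 ln(1 − 0.6) = 0.687218 ≈ 0.687.

d(taxon1,taxon2) = 0.687, d(taxon1,taxon3) = 0.991, d(taxon2,taxon3) = 0.687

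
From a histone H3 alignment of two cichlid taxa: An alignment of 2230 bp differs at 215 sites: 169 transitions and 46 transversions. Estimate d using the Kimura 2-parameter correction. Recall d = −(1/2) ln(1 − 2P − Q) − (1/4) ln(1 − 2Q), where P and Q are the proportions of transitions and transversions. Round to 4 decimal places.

P = 169/2230 ≈ 0.075785 and Q = 46/2230 ≈ 0.020628.
Under the Kimura two-parameter model, d = −½ ln(1 − 2P − Q) − ¼ ln(1 − 2Q).
1 − 2P − Q = 0.827802, giving −½ ln(0.827802) = 0.094491.
1 − 2Q = 0.958744, giving −¼ ln(0.958744) = 0.010533.
d = 0.094491 + 0.010533 = 0.105024.

0.1050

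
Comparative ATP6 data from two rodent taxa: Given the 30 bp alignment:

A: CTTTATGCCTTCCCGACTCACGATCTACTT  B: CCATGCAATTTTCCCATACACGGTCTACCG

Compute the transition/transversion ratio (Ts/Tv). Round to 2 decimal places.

Transitions are A↔G and C↔T; transversions are all other mismatches.
Transitions: 9. Transversions: 5.
R = 9/5 = 1.80.

1.80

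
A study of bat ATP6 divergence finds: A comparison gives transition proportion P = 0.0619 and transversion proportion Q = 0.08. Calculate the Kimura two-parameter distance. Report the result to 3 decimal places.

0.158

Under the Kimura two-parameter model, d = −½ ln(1 − 2P − Q) − ¼ ln(1 − 2Q).
1 − 2P − Q = 0.7962, giving −½ ln(0.7962) = 0.113952.
1 − 2Q = 0.84, giving −¼ ln(0.84) = 0.043588.
d = 0.113952 + 0.043588 = 0.157540.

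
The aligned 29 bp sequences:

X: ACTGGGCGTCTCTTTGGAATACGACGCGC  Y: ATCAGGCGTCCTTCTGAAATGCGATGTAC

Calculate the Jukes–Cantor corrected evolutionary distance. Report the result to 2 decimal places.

The sequences differ at 11 of 29 sites, so p = 11/29 ≈ 0.37931.
d = −(3/4) ln(1 − 4p/3) = −0.75 ln(1 − 0.505747) = −0.75 ln(0.494253)
  = −0.75 × (-0.704708) = 0.528531 substitutions/site.

0.53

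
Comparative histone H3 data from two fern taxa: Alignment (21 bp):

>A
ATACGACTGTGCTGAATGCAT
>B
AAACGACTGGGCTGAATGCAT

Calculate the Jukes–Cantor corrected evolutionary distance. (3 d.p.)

The sequences differ at 2 of 21 sites (2, 10), so p = 2/21 ≈ 0.095238.
d = −(3/4) ln(1 − 4p/3) = −0.75 ln(1 − 0.126984) = −0.75 ln(0.873016)
  = −0.75 × (-0.135801) = 0.101851 substitutions/site.

0.102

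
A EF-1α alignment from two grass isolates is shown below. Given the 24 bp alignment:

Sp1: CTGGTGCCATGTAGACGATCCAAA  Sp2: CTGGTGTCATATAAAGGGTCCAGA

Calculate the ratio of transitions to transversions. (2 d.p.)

5.00

Transitions are A↔G and C↔T; transversions are all other mismatches.
Transitions: 5. Transversions: 1.
R = 5/1 = 5.00.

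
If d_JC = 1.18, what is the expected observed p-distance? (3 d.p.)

p = (3/4)(1 − e^(−4d/3)) = 0.75 × (1 − e^(-1.573333)) = 0.75 × (1 − 0.207353) = 0.594485.

0.594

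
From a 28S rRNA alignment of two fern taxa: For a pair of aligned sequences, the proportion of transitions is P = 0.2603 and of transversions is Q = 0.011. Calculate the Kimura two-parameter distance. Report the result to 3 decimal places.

Under the Kimura two-parameter model, d = −½ ln(1 − 2P − Q) − ¼ ln(1 − 2Q).
1 − 2P − Q = 0.4684, giving −½ ln(0.4684) = 0.379216.
1 − 2Q = 0.978, giving −¼ ln(0.978) = 0.005561.
d = 0.379216 + 0.005561 = 0.384777.

0.385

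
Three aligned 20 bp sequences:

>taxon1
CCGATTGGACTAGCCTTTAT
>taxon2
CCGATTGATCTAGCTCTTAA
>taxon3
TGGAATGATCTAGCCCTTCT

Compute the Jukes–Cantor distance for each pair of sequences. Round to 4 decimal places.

d(taxon1,taxon2) = 0.3041, d(taxon1,taxon3) = 0.4715, d(taxon2,taxon3) = 0.3831

taxon1–taxon2: 5/20 sites differ → p = 0.25, d = −0.75 ln(1 − 0.333333) = 0.304098 ≈ 0.3041.
taxon1–taxon3: 7/20 sites differ → p = 0.35, d = −0.75 ln(1 − 0.466667) = 0.471457 ≈ 0.4715.
taxon2–taxon3: 6/20 sites differ → p = 0.3, d = −0.75 ln(1 − 0.4) = 0.383119 ≈ 0.3831.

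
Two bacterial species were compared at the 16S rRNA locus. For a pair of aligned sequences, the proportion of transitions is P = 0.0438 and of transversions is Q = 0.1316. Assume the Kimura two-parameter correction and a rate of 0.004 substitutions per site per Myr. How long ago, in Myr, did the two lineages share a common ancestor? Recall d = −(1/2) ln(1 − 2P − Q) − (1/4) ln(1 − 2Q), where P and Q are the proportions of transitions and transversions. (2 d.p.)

Under the Kimura two-parameter model, d = −½ ln(1 − 2P − Q) − ¼ ln(1 − 2Q).
1 − 2P − Q = 0.7808, giving −½ ln(0.7808) = 0.123718.
1 − 2Q = 0.7368, giving −¼ ln(0.7368) = 0.076360.
d = 0.123718 + 0.076360 = 0.200078.
Under a molecular clock d = 2μt, so t = d/(2μ) = 0.200078 / (2 × 0.004) = 25.01 Myr.

25.01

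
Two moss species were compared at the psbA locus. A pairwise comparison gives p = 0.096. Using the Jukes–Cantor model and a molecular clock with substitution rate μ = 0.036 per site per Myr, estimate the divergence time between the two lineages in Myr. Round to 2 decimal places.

1.43

d = −(3/4) ln(1 − 4p/3) = −0.75 ln(1 − 0.128) = −0.75 ln(0.872)
  = −0.75 × (-0.136966) = 0.102725 substitutions/site.
Under a molecular clock d = 2μt, so t = d/(2μ) = 0.102725 / (2 × 0.036) = 1.43 Myr.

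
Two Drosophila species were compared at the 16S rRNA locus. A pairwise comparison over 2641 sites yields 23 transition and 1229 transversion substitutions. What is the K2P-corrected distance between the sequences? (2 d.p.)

P = 23/2641 ≈ 0.008709 and Q = 1229/2641 ≈ 0.465354.
Under the Kimura two-parameter model, d = −½ ln(1 − 2P − Q) − ¼ ln(1 − 2Q).
1 − 2P − Q = 0.517228, giving −½ ln(0.517228) = 0.329636.
1 − 2Q = 0.069292, giving −¼ ln(0.069292) = 0.667356.
d = 0.329636 + 0.667356 = 0.996992.

1.00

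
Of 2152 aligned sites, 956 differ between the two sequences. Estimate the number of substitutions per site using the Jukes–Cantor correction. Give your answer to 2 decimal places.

0.67

p = 956/2152 ≈ 0.444238.
d = −(3/4) ln(1 − 4p/3) = −0.75 ln(1 − 0.592317) = −0.75 ln(0.407683)
  = −0.75 × (-0.897265) = 0.672949 substitutions/site.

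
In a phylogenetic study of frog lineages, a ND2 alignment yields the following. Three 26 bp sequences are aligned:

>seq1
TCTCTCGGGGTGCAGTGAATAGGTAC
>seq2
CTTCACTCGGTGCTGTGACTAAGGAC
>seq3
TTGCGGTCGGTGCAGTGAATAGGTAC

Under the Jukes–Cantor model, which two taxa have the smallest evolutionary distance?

seq1–seq2: 9/26 differ, p = 0.346, d = 0.464.
seq1–seq3: 6/26 differ, p = 0.231, d = 0.276.
seq2–seq3: 8/26 differ, p = 0.308, d = 0.396.
The smallest distance is between seq1 and seq3.

seq1 and seq3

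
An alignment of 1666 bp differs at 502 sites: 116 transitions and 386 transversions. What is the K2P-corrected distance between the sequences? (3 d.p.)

0.387

P = 116/1666 ≈ 0.069628 and Q = 386/1666 ≈ 0.231693.
Under the Kimura two-parameter model, d = −½ ln(1 − 2P − Q) − ¼ ln(1 − 2Q).
1 − 2P − Q = 0.629051, giving −½ ln(0.629051) = 0.231771.
1 − 2Q = 0.536614, giving −¼ ln(0.536614) = 0.155619.
d = 0.231771 + 0.155619 = 0.387390.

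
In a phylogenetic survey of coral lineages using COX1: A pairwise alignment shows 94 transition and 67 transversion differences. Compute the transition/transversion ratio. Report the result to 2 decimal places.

1.40

R = 94/67 = 1.402985… ≈ 1.40 (to 2 d.p.).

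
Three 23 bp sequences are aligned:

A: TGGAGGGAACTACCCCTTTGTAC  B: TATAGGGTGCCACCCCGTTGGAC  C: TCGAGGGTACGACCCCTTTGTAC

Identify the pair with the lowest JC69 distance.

A and C

A–B: 7/23 differ, p = 0.304, d = 0.390.
A–C: 3/23 differ, p = 0.130, d = 0.143.
B–C: 6/23 differ, p = 0.261, d = 0.321.
The smallest distance is between A and C.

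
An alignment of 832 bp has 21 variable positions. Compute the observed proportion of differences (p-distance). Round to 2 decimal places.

0.03

p = 21/832 = 0.025240… ≈ 0.03 (to 2 d.p.).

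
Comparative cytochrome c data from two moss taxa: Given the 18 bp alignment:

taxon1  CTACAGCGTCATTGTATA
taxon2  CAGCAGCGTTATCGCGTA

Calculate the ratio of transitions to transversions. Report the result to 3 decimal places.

5.000

Transitions are A↔G and C↔T; transversions are all other mismatches.
Transitions: 5. Transversions: 1.
R = 5/1 = 5.000.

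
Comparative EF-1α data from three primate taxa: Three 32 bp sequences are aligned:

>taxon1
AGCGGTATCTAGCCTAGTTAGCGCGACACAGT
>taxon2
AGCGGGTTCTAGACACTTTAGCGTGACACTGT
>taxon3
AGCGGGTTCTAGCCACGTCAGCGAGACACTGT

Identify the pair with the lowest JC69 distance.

taxon2 and taxon3

taxon1–taxon2: 8/32 differ, p = 0.250, d = 0.304.
taxon1–taxon3: 7/32 differ, p = 0.219, d = 0.259.
taxon2–taxon3: 4/32 differ, p = 0.125, d = 0.137.
The smallest distance is between taxon2 and taxon3.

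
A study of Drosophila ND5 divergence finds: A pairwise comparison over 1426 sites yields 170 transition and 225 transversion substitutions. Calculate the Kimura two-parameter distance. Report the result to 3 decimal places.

0.347

P = 170/1426 ≈ 0.119215 and Q = 225/1426 ≈ 0.157784.
Under the Kimura two-parameter model, d = −½ ln(1 − 2P − Q) − ¼ ln(1 − 2Q).
1 − 2P − Q = 0.603786, giving −½ ln(0.603786) = 0.252268.
1 − 2Q = 0.684432, giving −¼ ln(0.684432) = 0.094791.
d = 0.252268 + 0.094791 = 0.347059.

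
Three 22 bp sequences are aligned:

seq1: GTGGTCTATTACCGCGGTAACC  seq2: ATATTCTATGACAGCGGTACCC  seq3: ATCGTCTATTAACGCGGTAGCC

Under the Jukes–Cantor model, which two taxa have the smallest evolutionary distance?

seq1 and seq3

seq1–seq2: 6/22 differ, p = 0.273, d = 0.339.
seq1–seq3: 4/22 differ, p = 0.182, d = 0.208.
seq2–seq3: 6/22 differ, p = 0.273, d = 0.339.
The smallest distance is between seq1 and seq3.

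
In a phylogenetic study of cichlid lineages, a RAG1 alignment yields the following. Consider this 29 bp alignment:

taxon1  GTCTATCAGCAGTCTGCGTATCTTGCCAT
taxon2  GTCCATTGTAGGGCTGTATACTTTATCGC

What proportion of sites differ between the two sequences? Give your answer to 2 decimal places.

0.52

The sequences differ at 15 of 29 positions.
p = 15/29 = 0.517241… ≈ 0.52 (to 2 d.p.).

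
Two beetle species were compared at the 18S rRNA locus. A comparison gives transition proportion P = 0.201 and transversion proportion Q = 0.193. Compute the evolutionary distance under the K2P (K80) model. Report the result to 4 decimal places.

Under the Kimura two-parameter model, d = −½ ln(1 − 2P − Q) − ¼ ln(1 − 2Q).
1 − 2P − Q = 0.405, giving −½ ln(0.405) = 0.451934.
1 − 2Q = 0.614, giving −¼ ln(0.614) = 0.121940.
d = 0.451934 + 0.121940 = 0.573874.

0.5739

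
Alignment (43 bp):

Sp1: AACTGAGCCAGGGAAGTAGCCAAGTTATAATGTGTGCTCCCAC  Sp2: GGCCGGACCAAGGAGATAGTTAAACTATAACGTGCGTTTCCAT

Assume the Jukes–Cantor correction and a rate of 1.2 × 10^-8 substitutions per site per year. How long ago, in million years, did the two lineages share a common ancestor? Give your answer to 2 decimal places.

23.40

The sequences differ at 17 of 43 sites, so p = 17/43 ≈ 0.395349.
d = −(3/4) ln(1 − 4p/3) = −0.75 ln(1 − 0.527132) = −0.75 ln(0.472868)
  = −0.75 × (-0.748939) = 0.561704 substitutions/site.
Under a molecular clock d = 2μt, so t = d/(2μ) = 0.561704 / (2 × 1.2 × 10^-8) = 23.40 million years.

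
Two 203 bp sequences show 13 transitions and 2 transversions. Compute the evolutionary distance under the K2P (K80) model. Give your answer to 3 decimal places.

0.079

P = 13/203 ≈ 0.064039 and Q = 2/203 ≈ 0.009852.
Under the Kimura two-parameter model, d = −½ ln(1 − 2P − Q) − ¼ ln(1 − 2Q).
1 − 2P − Q = 0.86207, giving −½ ln(0.86207) = 0.074209.
1 − 2Q = 0.980296, giving −¼ ln(0.980296) = 0.004975.
d = 0.074209 + 0.004975 = 0.079184.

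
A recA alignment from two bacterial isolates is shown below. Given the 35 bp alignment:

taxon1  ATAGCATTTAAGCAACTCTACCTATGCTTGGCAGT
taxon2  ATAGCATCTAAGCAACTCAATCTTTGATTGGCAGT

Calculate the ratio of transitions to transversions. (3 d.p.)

0.667

Transitions are A↔G and C↔T; transversions are all other mismatches.
Transitions: 2. Transversions: 3.
R = 2/3 = 0.666666… ≈ 0.667 (to 3 d.p.).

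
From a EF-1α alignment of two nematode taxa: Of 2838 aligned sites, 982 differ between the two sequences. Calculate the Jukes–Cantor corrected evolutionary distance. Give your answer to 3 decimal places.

p = 982/2838 ≈ 0.346018.
d = −(3/4) ln(1 − 4p/3) = −0.75 ln(1 − 0.461357) = −0.75 ln(0.538643)
  = −0.75 × (-0.618702) = 0.464027 substitutions/site.

0.464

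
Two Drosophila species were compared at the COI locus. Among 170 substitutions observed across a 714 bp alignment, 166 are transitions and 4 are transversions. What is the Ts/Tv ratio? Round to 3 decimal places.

41.500

R = 166/4 = 41.500.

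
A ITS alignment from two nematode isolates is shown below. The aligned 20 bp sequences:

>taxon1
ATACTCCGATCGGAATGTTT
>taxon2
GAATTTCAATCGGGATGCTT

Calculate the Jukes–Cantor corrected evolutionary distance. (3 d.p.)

The sequences differ at 7 of 20 sites (1, 2, 4, 6, 8, 14, 18), so p = 7/20 = 0.35.
d = −(3/4) ln(1 − 4p/3) = −0.75 ln(1 − 0.466667) = −0.75 ln(0.533333)
  = −0.75 × (-0.628609) = 0.471457 substitutions/site.

0.471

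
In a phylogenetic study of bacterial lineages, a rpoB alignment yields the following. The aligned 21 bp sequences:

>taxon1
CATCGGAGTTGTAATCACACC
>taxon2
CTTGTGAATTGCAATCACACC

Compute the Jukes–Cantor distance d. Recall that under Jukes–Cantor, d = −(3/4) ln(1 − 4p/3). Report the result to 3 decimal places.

0.286

The sequences differ at 5 of 21 sites (2, 4, 5, 8, 12), so p = 5/21 ≈ 0.238095.
d = −(3/4) ln(1 − 4p/3) = −0.75 ln(1 − 0.31746) = −0.75 ln(0.68254)
  = −0.75 × (-0.381934) = 0.286451 substitutions/site.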